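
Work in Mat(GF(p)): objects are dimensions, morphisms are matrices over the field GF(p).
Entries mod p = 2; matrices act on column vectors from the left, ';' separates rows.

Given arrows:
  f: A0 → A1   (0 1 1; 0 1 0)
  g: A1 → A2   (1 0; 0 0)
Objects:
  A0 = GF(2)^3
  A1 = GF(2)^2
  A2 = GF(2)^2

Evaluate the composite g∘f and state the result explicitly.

Answer: (0 1 1; 0 0 0)

Trace:
  e0=[1,0,0] f→[0,0] g→[0,0]
  e1=[0,1,0] f→[1,1] g→[1,0]
  e2=[0,0,1] f→[1,0] g→[1,0]
⟦path⟧: (0 1 1; 0 0 0)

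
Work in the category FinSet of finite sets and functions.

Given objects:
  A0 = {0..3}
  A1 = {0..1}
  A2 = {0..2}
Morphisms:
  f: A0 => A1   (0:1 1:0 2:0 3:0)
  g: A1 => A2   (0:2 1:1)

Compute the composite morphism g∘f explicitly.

Answer: (0:1 1:2 2:2 3:2)

Work:
  0 f=>1 g=>1
  1 f=>0 g=>2
  2 f=>0 g=>2
  3 f=>0 g=>2
composite: (0:1 1:2 2:2 3:2)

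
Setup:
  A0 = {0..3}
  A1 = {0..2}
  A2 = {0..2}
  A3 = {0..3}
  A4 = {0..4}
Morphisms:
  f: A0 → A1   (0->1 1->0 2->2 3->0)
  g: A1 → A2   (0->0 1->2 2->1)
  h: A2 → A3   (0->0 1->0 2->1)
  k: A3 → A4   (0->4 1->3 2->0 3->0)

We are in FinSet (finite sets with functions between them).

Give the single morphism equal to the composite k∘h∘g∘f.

Answer: (0->3 1->4 2->4 3->4)

Derivation:
  0 f→1 g→2 h→1 k→3
  1 f→0 g→0 h→0 k→4
  2 f→2 g→1 h→0 k→4
  3 f→0 g→0 h→0 k→4
result: (0->3 1->4 2->4 3->4)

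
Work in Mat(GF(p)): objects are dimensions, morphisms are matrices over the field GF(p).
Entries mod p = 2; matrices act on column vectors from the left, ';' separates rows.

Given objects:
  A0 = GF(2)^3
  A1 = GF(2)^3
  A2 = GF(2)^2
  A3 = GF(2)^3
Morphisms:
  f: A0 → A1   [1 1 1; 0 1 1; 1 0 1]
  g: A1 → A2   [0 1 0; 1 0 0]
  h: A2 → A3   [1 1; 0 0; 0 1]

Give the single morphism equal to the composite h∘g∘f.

  e0=[1,0,0] f→[1,0,1] g→[0,1] h→[1,0,1]
  e1=[0,1,0] f→[1,1,0] g→[1,1] h→[0,0,1]
  e2=[0,0,1] f→[1,1,1] g→[1,1] h→[0,0,1]
composite: [1 0 0; 0 0 0; 1 1 1]

Answer: [1 0 0; 0 0 0; 1 1 1]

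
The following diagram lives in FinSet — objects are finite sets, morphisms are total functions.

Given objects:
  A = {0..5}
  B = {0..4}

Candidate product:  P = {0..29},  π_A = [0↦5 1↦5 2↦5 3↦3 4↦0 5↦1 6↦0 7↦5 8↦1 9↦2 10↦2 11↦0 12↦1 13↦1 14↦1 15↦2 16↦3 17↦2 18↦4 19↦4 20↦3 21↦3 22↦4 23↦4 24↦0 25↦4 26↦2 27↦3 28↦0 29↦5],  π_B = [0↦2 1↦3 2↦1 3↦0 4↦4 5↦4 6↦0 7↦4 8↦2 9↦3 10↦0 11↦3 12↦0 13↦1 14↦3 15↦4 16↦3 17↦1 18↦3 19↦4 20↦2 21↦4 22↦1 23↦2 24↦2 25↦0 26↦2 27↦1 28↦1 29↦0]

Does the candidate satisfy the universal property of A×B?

Answer: VALID PRODUCT

Work:
|A|·|B| = 6·5 = 30;  |P| = 30
Check the pairing map k ↦ (π_A(k), π_B(k)):
  0 ↦ (5,2)
  1 ↦ (5,3)
  2 ↦ (5,1)
  3 ↦ (3,0)
  4 ↦ (0,4)
  5 ↦ (1,4)
  6 ↦ (0,0)
  7 ↦ (5,4)
  8 ↦ (1,2)
  9 ↦ (2,3)
  10 ↦ (2,0)
  11 ↦ (0,3)
  12 ↦ (1,0)
  13 ↦ (1,1)
  14 ↦ (1,3)
  15 ↦ (2,4)
  16 ↦ (3,3)
  17 ↦ (2,1)
  18 ↦ (4,3)
  19 ↦ (4,4)
  20 ↦ (3,2)
  21 ↦ (3,4)
  22 ↦ (4,1)
  23 ↦ (4,2)
  24 ↦ (0,2)
  25 ↦ (4,0)
  26 ↦ (2,2)
  27 ↦ (3,1)
  28 ↦ (0,1)
  29 ↦ (5,0)
distinct pairs in image: 30 / 30 needed
  → bijection onto A×B; projections well-typed.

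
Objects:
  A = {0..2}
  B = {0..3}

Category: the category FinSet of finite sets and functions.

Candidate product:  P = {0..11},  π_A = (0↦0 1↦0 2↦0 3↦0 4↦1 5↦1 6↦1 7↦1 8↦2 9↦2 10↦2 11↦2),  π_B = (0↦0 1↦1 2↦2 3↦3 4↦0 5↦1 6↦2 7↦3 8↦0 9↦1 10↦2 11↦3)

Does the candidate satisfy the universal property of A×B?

|A|·|B| = 3·4 = 12;  |P| = 12
Check the pairing map k ↦ (π_A(k), π_B(k)):
  0 ↦ (0,0)
  1 ↦ (0,1)
  2 ↦ (0,2)
  3 ↦ (0,3)
  4 ↦ (1,0)
  5 ↦ (1,1)
  6 ↦ (1,2)
  7 ↦ (1,3)
  8 ↦ (2,0)
  9 ↦ (2,1)
  10 ↦ (2,2)
  11 ↦ (2,3)
distinct pairs in image: 12 / 12 needed
  → bijection onto A×B; projections well-typed.

Answer: VALID PRODUCT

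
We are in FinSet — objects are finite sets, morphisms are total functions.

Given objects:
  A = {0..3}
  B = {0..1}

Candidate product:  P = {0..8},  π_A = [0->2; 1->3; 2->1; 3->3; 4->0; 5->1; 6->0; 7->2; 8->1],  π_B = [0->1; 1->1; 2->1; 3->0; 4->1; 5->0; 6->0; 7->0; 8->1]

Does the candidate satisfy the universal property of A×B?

|A|·|B| = 4·2 = 8;  |P| = 9
  → cardinalities differ; no bijection possible.

Answer: NOT A VALID PRODUCT — |P|=9 ≠ |A|·|B|=8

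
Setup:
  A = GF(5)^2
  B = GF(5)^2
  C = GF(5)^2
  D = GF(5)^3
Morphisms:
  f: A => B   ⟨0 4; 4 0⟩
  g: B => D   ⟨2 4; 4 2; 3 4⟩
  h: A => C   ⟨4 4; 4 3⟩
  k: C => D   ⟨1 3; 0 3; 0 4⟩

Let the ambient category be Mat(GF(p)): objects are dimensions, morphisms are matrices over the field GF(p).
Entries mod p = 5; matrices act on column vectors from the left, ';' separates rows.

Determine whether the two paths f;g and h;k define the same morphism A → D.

1) trace f;g:
  e0=[1,0] f=>[0,4] g=>[1,3,1]
  e1=[0,1] f=>[4,0] g=>[3,1,2]
  result₁ = ⟨1 3; 3 1; 1 2⟩
2) trace h;k:
  e0=[1,0] h=>[4,4] k=>[1,2,1]
  e1=[0,1] h=>[4,3] k=>[3,4,2]
  result₂ = ⟨1 3; 2 4; 1 2⟩
Equal? distinct morphisms ✗

Answer: DOES NOT COMMUTE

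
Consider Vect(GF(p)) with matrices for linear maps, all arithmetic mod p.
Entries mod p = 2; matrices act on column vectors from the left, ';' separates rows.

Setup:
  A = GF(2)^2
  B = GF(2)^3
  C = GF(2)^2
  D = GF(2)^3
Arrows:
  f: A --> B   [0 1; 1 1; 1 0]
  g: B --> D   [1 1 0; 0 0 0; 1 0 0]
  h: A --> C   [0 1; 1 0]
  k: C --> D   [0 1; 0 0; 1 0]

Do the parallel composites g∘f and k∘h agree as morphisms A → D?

Answer: COMMUTES

Trace:
Along f;g (path 1):
  e0=[1,0] f-->[0,1,1] g-->[1,0,0]
  e1=[0,1] f-->[1,1,0] g-->[0,0,1]
  ⟦path⟧₁ = [1 0; 0 0; 0 1]
Along h;k (path 2):
  e0=[1,0] h-->[0,1] k-->[1,0,0]
  e1=[0,1] h-->[1,0] k-->[0,0,1]
  ⟦path⟧₂ = [1 0; 0 0; 0 1]
Equal? same morphism ✓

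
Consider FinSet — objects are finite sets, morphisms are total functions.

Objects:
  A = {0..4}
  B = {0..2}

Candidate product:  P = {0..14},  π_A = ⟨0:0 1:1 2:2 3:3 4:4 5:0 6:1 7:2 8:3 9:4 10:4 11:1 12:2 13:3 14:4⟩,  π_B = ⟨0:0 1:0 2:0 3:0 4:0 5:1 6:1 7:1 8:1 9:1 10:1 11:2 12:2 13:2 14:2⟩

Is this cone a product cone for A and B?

Answer: NOT A VALID PRODUCT — duplicate pair at indices 9,10

Trace:
|A|·|B| = 5·3 = 15;  |P| = 15
Check the pairing map k ↦ (π_A(k), π_B(k)):
  0 : (0,0)
  1 : (1,0)
  2 : (2,0)
  3 : (3,0)
  4 : (4,0)
  5 : (0,1)
  6 : (1,1)
  7 : (2,1)
  8 : (3,1)
  9 : (4,1)
  10 : (4,1)  ✗ repeats pair of k=9
  11 : (1,2)
  12 : (2,2)
  13 : (3,2)
  14 : (4,2)
distinct pairs in image: 14 / 15 needed
  → (4,1) hit at k=9 and k=10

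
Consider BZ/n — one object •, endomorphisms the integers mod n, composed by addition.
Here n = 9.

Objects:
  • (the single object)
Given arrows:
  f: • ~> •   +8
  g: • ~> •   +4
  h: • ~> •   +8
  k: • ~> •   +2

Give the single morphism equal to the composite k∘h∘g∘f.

Answer: +4

Work:
  0 +8≡8 +4≡3 +8≡2 +2≡4  (mod 9)
⟦path⟧: +4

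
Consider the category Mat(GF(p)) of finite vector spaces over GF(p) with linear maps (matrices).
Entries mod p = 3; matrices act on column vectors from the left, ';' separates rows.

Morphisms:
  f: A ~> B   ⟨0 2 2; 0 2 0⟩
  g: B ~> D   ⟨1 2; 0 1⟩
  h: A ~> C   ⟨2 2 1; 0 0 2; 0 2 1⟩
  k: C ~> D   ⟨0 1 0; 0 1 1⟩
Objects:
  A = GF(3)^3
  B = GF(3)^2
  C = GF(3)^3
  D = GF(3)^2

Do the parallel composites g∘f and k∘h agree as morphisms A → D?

Answer: COMMUTES

Work:
Path 1 = f;g:
  e0=⟨1,0,0⟩ f~>⟨0,0⟩ g~>⟨0,0⟩
  e1=⟨0,1,0⟩ f~>⟨2,2⟩ g~>⟨0,2⟩
  e2=⟨0,0,1⟩ f~>⟨2,0⟩ g~>⟨2,0⟩
  composite₁ = ⟨0 0 2; 0 2 0⟩
Path 2 = h;k:
  e0=⟨1,0,0⟩ h~>⟨2,0,0⟩ k~>⟨0,0⟩
  e1=⟨0,1,0⟩ h~>⟨2,0,2⟩ k~>⟨0,2⟩
  e2=⟨0,0,1⟩ h~>⟨1,2,1⟩ k~>⟨2,0⟩
  composite₂ = ⟨0 0 2; 0 2 0⟩
Equal? same morphism ✓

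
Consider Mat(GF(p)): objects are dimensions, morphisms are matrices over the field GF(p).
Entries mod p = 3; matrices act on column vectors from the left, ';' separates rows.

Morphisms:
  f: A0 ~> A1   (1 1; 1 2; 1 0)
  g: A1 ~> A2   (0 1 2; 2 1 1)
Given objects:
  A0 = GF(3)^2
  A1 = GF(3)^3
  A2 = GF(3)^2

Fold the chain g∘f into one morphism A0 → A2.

Answer: (0 2; 1 1)

Derivation:
  e0=[1,0] f~>[1,1,1] g~>[0,1]
  e1=[0,1] f~>[1,2,0] g~>[2,1]
result: (0 2; 1 1)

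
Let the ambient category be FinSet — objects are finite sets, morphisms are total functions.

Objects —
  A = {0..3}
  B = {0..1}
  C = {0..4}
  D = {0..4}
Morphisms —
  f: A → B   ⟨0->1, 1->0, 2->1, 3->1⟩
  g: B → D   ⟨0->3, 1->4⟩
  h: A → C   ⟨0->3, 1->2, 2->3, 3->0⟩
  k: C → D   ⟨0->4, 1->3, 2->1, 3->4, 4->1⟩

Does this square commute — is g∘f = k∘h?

Answer: DOES NOT COMMUTE

Trace:
1) trace f;g:
  0 f→1 g→4
  1 f→0 g→3
  2 f→1 g→4
  3 f→1 g→4
  composite₁ = ⟨0->4, 1->3, 2->4, 3->4⟩
2) trace h;k:
  0 h→3 k→4
  1 h→2 k→1
  2 h→3 k→4
  3 h→0 k→4
  composite₂ = ⟨0->4, 1->1, 2->4, 3->4⟩
Equal? distinct morphisms ✗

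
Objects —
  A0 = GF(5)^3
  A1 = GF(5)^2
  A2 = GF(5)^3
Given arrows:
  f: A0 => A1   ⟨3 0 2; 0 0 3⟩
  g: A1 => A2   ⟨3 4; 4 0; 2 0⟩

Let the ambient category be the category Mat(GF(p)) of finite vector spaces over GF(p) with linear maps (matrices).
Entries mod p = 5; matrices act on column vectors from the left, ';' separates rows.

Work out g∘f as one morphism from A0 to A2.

  e0=(1,0,0) f=>(3,0) g=>(4,2,1)
  e1=(0,1,0) f=>(0,0) g=>(0,0,0)
  e2=(0,0,1) f=>(2,3) g=>(3,3,4)
result: ⟨4 0 3; 2 0 3; 1 0 4⟩

Answer: ⟨4 0 3; 2 0 3; 1 0 4⟩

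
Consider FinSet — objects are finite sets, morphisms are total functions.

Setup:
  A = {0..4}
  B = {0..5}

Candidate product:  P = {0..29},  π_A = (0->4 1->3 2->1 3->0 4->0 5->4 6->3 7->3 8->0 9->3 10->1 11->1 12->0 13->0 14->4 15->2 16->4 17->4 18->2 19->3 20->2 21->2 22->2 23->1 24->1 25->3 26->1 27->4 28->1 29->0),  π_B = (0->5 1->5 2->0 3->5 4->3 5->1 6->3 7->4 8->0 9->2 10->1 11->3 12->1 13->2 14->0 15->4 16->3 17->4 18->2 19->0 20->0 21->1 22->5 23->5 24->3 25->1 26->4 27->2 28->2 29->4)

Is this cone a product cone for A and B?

|A|·|B| = 5·6 = 30;  |P| = 30
Check the pairing map k ↦ (π_A(k), π_B(k)):
  0 -> (4,5)
  1 -> (3,5)
  2 -> (1,0)
  3 -> (0,5)
  4 -> (0,3)
  5 -> (4,1)
  6 -> (3,3)
  7 -> (3,4)
  8 -> (0,0)
  9 -> (3,2)
  10 -> (1,1)
  11 -> (1,3)
  12 -> (0,1)
  13 -> (0,2)
  14 -> (4,0)
  15 -> (2,4)
  16 -> (4,3)
  17 -> (4,4)
  18 -> (2,2)
  19 -> (3,0)
  20 -> (2,0)
  21 -> (2,1)
  22 -> (2,5)
  23 -> (1,5)
  24 -> (1,3)  ✗ repeats pair of k=11
  25 -> (3,1)
  26 -> (1,4)
  27 -> (4,2)
  28 -> (1,2)
  29 -> (0,4)
distinct pairs in image: 29 / 30 needed
  → (1,3) hit at k=11 and k=24

Answer: NOT A VALID PRODUCT — duplicate pair at indices 24,11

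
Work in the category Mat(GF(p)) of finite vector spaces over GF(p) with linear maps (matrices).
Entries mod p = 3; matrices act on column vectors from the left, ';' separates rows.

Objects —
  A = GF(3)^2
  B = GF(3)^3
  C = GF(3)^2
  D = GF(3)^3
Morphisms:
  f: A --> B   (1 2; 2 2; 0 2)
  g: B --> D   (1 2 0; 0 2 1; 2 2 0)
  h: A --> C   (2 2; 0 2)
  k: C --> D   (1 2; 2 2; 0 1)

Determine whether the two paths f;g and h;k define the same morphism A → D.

1) trace f;g:
  e0=⟨1,0⟩ f-->⟨1,2,0⟩ g-->⟨2,1,0⟩
  e1=⟨0,1⟩ f-->⟨2,2,2⟩ g-->⟨0,0,2⟩
  result₁ = (2 0; 1 0; 0 2)
2) trace h;k:
  e0=⟨1,0⟩ h-->⟨2,0⟩ k-->⟨2,1,0⟩
  e1=⟨0,1⟩ h-->⟨2,2⟩ k-->⟨0,2,2⟩
  result₂ = (2 0; 1 2; 0 2)
Equal? distinct morphisms ✗

Answer: DOES NOT COMMUTE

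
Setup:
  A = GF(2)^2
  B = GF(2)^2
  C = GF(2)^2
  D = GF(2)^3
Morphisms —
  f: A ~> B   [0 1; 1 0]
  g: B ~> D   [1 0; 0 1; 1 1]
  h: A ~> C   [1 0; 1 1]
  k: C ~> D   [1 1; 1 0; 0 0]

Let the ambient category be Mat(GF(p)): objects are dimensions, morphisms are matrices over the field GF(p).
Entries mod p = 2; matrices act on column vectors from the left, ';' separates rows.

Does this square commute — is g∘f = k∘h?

Path 1 = f;g:
  e0=(1,0) f~>(0,1) g~>(0,1,1)
  e1=(0,1) f~>(1,0) g~>(1,0,1)
  ⟦path⟧₁ = [0 1; 1 0; 1 1]
Path 2 = h;k:
  e0=(1,0) h~>(1,1) k~>(0,1,0)
  e1=(0,1) h~>(0,1) k~>(1,0,0)
  ⟦path⟧₂ = [0 1; 1 0; 0 0]
Equal? differ; not commutative

Answer: DOES NOT COMMUTE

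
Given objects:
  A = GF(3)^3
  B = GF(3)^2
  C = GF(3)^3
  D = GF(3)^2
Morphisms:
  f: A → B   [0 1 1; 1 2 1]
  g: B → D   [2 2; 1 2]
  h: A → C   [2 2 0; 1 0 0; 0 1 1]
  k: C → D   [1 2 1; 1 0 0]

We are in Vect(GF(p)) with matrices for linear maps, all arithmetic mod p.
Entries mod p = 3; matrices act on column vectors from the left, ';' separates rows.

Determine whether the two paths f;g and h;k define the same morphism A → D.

Answer: DOES NOT COMMUTE

Work:
Path 1 = f;g:
  e0=[1,0,0] f→[0,1] g→[2,2]
  e1=[0,1,0] f→[1,2] g→[0,2]
  e2=[0,0,1] f→[1,1] g→[1,0]
  composite₁ = [2 0 1; 2 2 0]
Path 2 = h;k:
  e0=[1,0,0] h→[2,1,0] k→[1,2]
  e1=[0,1,0] h→[2,0,1] k→[0,2]
  e2=[0,0,1] h→[0,0,1] k→[1,0]
  composite₂ = [1 0 1; 2 2 0]
Equal? distinct morphisms ✗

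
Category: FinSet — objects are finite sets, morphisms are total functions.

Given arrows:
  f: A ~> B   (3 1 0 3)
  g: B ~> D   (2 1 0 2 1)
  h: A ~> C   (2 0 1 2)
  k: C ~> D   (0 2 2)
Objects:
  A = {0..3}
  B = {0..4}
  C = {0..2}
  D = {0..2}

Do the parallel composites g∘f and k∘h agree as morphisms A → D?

Answer: DOES NOT COMMUTE

Work:
Path 1 = f;g:
  0 f~>3 g~>2
  1 f~>1 g~>1
  2 f~>0 g~>2
  3 f~>3 g~>2
  result₁ = (2 1 2 2)
Path 2 = h;k:
  0 h~>2 k~>2
  1 h~>0 k~>0
  2 h~>1 k~>2
  3 h~>2 k~>2
  result₂ = (2 0 2 2)
Equal? NO — does not commute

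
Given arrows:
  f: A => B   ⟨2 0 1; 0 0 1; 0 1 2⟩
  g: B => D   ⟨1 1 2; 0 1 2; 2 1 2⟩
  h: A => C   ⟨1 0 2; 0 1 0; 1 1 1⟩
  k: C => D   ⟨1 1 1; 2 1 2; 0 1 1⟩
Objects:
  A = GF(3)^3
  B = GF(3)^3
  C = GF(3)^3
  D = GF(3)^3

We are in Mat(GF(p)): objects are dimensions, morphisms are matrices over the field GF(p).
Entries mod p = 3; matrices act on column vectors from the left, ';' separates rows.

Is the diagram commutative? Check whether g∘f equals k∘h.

Answer: DOES NOT COMMUTE

Derivation:
1) trace f;g:
  e0=[1,0,0] f=>[2,0,0] g=>[2,0,1]
  e1=[0,1,0] f=>[0,0,1] g=>[2,2,2]
  e2=[0,0,1] f=>[1,1,2] g=>[0,2,1]
  ⟦path⟧₁ = ⟨2 2 0; 0 2 2; 1 2 1⟩
2) trace h;k:
  e0=[1,0,0] h=>[1,0,1] k=>[2,1,1]
  e1=[0,1,0] h=>[0,1,1] k=>[2,0,2]
  e2=[0,0,1] h=>[2,0,1] k=>[0,0,1]
  ⟦path⟧₂ = ⟨2 2 0; 1 0 0; 1 2 1⟩
Equal? differ; not commutative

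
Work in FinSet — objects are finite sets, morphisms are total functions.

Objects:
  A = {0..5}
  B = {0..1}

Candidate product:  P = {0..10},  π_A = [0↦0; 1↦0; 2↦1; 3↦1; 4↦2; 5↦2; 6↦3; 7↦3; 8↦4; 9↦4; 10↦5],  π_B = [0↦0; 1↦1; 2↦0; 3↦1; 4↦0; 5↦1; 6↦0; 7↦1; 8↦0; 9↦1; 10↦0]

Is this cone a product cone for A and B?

Answer: NOT A VALID PRODUCT — |P|=11 ≠ |A|·|B|=12

Work:
|A|·|B| = 6·2 = 12;  |P| = 11
  → cardinalities differ; no bijection possible.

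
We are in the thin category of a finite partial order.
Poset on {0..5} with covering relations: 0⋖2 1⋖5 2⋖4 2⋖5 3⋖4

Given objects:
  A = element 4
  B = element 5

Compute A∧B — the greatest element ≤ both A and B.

Common predecessors of 4,5: {0,2}
  0 ≤ 2
  2 ≤ 2
glb = 2

Answer: A∧B = 2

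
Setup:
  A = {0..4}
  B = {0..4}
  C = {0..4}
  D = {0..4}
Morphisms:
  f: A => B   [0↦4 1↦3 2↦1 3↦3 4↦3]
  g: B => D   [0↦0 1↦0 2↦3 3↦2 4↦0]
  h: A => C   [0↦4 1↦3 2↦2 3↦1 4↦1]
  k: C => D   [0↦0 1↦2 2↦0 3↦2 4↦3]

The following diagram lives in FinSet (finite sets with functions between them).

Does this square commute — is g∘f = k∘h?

Along f;g (path 1):
  0 f=>4 g=>0
  1 f=>3 g=>2
  2 f=>1 g=>0
  3 f=>3 g=>2
  4 f=>3 g=>2
  ⟦path⟧₁ = [0↦0 1↦2 2↦0 3↦2 4↦2]
Along h;k (path 2):
  0 h=>4 k=>3
  1 h=>3 k=>2
  2 h=>2 k=>0
  3 h=>1 k=>2
  4 h=>1 k=>2
  ⟦path⟧₂ = [0↦3 1↦2 2↦0 3↦2 4↦2]
Equal? distinct morphisms ✗

Answer: DOES NOT COMMUTE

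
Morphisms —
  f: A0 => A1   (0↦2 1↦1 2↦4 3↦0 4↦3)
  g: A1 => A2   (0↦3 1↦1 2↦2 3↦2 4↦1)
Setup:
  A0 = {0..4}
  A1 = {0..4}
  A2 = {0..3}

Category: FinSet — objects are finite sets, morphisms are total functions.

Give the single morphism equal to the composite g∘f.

  0 f=>2 g=>2
  1 f=>1 g=>1
  2 f=>4 g=>1
  3 f=>0 g=>3
  4 f=>3 g=>2
⟦path⟧: (0↦2 1↦1 2↦1 3↦3 4↦2)

Answer: (0↦2 1↦1 2↦1 3↦3 4↦2)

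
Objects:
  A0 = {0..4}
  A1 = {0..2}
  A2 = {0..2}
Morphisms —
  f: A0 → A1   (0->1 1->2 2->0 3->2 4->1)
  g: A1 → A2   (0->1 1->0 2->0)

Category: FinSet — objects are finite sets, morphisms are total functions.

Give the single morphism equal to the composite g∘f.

  0 f→1 g→0
  1 f→2 g→0
  2 f→0 g→1
  3 f→2 g→0
  4 f→1 g→0
result: (0->0 1->0 2->1 3->0 4->0)

Answer: (0->0 1->0 2->1 3->0 4->0)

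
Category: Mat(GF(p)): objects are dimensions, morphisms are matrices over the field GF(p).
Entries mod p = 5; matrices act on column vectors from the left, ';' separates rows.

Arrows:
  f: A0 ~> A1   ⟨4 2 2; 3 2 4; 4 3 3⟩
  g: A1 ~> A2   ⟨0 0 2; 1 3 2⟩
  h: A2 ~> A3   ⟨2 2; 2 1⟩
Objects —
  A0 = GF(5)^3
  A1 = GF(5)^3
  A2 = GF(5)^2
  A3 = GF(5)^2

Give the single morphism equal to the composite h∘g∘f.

Answer: ⟨3 0 2; 2 1 2⟩

Work:
  e0=[1,0,0] f~>[4,3,4] g~>[3,1] h~>[3,2]
  e1=[0,1,0] f~>[2,2,3] g~>[1,4] h~>[0,1]
  e2=[0,0,1] f~>[2,4,3] g~>[1,0] h~>[2,2]
composite: ⟨3 0 2; 2 1 2⟩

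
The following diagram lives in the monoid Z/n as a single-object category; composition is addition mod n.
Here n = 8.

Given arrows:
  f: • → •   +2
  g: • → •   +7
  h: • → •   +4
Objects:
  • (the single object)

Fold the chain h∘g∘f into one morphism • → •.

  0 +2≡2 +7≡1 +4≡5  (mod 8)
⟦path⟧: +5

Answer: +5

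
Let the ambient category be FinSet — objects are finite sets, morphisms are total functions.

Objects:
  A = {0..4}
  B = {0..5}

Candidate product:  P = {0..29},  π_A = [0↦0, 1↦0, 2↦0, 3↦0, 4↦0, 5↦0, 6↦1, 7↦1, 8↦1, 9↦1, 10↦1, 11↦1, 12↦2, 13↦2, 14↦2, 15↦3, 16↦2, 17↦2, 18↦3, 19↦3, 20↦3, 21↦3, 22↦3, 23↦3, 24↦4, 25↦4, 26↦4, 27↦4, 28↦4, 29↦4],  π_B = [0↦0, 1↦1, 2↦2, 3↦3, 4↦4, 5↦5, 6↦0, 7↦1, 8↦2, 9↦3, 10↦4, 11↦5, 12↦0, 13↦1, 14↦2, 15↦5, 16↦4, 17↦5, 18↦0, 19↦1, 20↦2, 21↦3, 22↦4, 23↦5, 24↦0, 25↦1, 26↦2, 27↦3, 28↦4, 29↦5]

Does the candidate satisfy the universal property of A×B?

Answer: NOT A VALID PRODUCT — duplicate pair at indices 23,15

Derivation:
|A|·|B| = 5·6 = 30;  |P| = 30
Check the pairing map k ↦ (π_A(k), π_B(k)):
  0 ↦ (0,0)
  1 ↦ (0,1)
  2 ↦ (0,2)
  3 ↦ (0,3)
  4 ↦ (0,4)
  5 ↦ (0,5)
  6 ↦ (1,0)
  7 ↦ (1,1)
  8 ↦ (1,2)
  9 ↦ (1,3)
  10 ↦ (1,4)
  11 ↦ (1,5)
  12 ↦ (2,0)
  13 ↦ (2,1)
  14 ↦ (2,2)
  15 ↦ (3,5)
  16 ↦ (2,4)
  17 ↦ (2,5)
  18 ↦ (3,0)
  19 ↦ (3,1)
  20 ↦ (3,2)
  21 ↦ (3,3)
  22 ↦ (3,4)
  23 ↦ (3,5)  ✗ repeats pair of k=15
  24 ↦ (4,0)
  25 ↦ (4,1)
  26 ↦ (4,2)
  27 ↦ (4,3)
  28 ↦ (4,4)
  29 ↦ (4,5)
distinct pairs in image: 29 / 30 needed
  → (3,5) hit at k=15 and k=23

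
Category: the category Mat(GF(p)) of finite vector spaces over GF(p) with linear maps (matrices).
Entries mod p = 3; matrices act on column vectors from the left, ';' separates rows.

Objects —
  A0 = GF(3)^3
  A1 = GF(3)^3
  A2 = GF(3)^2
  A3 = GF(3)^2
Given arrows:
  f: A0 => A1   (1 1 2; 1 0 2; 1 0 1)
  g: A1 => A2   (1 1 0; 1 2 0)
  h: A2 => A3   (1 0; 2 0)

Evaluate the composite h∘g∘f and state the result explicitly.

  e0=⟨1,0,0⟩ f=>⟨1,1,1⟩ g=>⟨2,0⟩ h=>⟨2,1⟩
  e1=⟨0,1,0⟩ f=>⟨1,0,0⟩ g=>⟨1,1⟩ h=>⟨1,2⟩
  e2=⟨0,0,1⟩ f=>⟨2,2,1⟩ g=>⟨1,0⟩ h=>⟨1,2⟩
composite: (2 1 1; 1 2 2)

Answer: (2 1 1; 1 2 2)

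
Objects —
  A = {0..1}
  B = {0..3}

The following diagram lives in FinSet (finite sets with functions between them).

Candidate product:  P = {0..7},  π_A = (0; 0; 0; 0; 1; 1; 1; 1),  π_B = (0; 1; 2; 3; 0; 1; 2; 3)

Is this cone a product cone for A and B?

Answer: VALID PRODUCT

Trace:
|A|·|B| = 2·4 = 8;  |P| = 8
Check the pairing map k ↦ (π_A(k), π_B(k)):
  0 -> (0,0)
  1 -> (0,1)
  2 -> (0,2)
  3 -> (0,3)
  4 -> (1,0)
  5 -> (1,1)
  6 -> (1,2)
  7 -> (1,3)
distinct pairs in image: 8 / 8 needed
  → bijection onto A×B; projections well-typed.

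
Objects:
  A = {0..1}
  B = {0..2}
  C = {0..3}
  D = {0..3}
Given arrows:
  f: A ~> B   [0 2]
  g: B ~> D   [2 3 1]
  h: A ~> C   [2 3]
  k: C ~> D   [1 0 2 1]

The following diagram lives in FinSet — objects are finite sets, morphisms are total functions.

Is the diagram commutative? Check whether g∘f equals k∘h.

Along f;g (path 1):
  0 f~>0 g~>2
  1 f~>2 g~>1
  result₁ = [2 1]
Along h;k (path 2):
  0 h~>2 k~>2
  1 h~>3 k~>1
  result₂ = [2 1]
Equal? equal; square commutes

Answer: COMMUTES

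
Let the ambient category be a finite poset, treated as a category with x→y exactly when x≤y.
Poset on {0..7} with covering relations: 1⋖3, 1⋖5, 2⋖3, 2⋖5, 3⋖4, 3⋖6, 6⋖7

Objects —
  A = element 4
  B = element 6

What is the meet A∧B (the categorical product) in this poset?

Common predecessors of 4,6: {1,2,3}
  1 ⊑ 3
  2 ⊑ 3
  3 ⊑ 3
glb = 3

Answer: A∧B = 3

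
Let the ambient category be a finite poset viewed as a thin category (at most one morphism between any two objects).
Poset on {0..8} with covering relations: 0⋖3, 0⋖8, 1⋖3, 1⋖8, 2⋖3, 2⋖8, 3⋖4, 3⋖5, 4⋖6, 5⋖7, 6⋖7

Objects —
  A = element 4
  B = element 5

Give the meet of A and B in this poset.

Answer: A∧B = 3

Work:
Lower bounds of A=4 and B=5: {0,1,2,3}
  0 ⊑ 3
  1 ⊑ 3
  2 ⊑ 3
  3 ⊑ 3
glb = 3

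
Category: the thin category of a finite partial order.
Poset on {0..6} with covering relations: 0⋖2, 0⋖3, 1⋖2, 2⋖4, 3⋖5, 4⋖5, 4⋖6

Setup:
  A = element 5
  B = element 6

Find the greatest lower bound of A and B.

Lower bounds of A=5 and B=6: {0,1,2,4}
  0 ≤ 4
  1 ≤ 4
  2 ≤ 4
  4 ≤ 4
glb = 4

Answer: A∧B = 4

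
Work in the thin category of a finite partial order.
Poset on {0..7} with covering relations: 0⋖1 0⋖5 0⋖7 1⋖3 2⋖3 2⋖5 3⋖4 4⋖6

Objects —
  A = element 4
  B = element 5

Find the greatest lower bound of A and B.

Answer: NO MEET EXISTS

Derivation:
Lower bounds of A=4 and B=5: {0,2}
  maximal lower bounds 0 and 2 are incomparable: neither 0<=2 nor 2<=0
→ no greatest lower bound exists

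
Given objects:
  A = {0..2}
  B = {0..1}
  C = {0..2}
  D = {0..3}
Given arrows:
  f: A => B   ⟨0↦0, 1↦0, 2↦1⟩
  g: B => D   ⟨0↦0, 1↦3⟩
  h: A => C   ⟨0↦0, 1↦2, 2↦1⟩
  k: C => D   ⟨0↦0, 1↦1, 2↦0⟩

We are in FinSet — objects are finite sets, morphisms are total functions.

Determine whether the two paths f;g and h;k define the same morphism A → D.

Answer: DOES NOT COMMUTE

Trace:
1) trace f;g:
  0 f=>0 g=>0
  1 f=>0 g=>0
  2 f=>1 g=>3
  ⟦path⟧₁ = ⟨0↦0, 1↦0, 2↦3⟩
2) trace h;k:
  0 h=>0 k=>0
  1 h=>2 k=>0
  2 h=>1 k=>1
  ⟦path⟧₂ = ⟨0↦0, 1↦0, 2↦1⟩
Equal? distinct morphisms ✗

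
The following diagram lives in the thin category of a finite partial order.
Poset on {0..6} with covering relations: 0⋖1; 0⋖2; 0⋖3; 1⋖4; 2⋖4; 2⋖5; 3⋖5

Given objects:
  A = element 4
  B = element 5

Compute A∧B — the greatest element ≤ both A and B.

Lower bounds of A=4 and B=5: {0,2}
  0 ⊑ 2
  2 ⊑ 2
glb = 2

Answer: A∧B = 2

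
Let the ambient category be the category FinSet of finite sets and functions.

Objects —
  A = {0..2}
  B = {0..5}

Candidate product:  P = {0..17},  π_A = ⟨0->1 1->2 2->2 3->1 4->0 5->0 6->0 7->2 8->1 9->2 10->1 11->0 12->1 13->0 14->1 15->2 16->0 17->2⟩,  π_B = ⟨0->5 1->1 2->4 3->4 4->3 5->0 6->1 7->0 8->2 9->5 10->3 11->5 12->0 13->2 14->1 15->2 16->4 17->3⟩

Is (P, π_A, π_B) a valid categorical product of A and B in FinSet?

|A|·|B| = 3·6 = 18;  |P| = 18
Check the pairing map k ↦ (π_A(k), π_B(k)):
  0 -> (1,5)
  1 -> (2,1)
  2 -> (2,4)
  3 -> (1,4)
  4 -> (0,3)
  5 -> (0,0)
  6 -> (0,1)
  7 -> (2,0)
  8 -> (1,2)
  9 -> (2,5)
  10 -> (1,3)
  11 -> (0,5)
  12 -> (1,0)
  13 -> (0,2)
  14 -> (1,1)
  15 -> (2,2)
  16 -> (0,4)
  17 -> (2,3)
distinct pairs in image: 18 / 18 needed
  → bijection onto A×B; projections well-typed.

Answer: VALID PRODUCT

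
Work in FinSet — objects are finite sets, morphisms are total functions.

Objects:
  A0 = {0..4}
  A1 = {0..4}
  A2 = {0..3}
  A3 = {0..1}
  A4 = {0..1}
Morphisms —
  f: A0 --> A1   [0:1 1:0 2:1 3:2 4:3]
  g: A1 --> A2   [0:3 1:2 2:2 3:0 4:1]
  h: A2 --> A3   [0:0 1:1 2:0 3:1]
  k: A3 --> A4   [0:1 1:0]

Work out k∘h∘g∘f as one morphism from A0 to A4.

  0 f-->1 g-->2 h-->0 k-->1
  1 f-->0 g-->3 h-->1 k-->0
  2 f-->1 g-->2 h-->0 k-->1
  3 f-->2 g-->2 h-->0 k-->1
  4 f-->3 g-->0 h-->0 k-->1
composite: [0:1 1:0 2:1 3:1 4:1]

Answer: [0:1 1:0 2:1 3:1 4:1]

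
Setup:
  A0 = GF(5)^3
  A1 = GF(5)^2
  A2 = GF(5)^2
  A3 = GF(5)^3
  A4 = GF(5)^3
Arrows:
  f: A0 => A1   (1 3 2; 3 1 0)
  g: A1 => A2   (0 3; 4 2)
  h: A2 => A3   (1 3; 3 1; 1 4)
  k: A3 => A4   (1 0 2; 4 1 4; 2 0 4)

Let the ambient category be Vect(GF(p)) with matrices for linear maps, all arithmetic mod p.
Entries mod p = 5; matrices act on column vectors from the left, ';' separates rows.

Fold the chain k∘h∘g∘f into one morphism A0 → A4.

Answer: (2 3 3; 4 4 2; 4 1 1)

Derivation:
  e0=(1,0,0) f=>(1,3) g=>(4,0) h=>(4,2,4) k=>(2,4,4)
  e1=(0,1,0) f=>(3,1) g=>(3,4) h=>(0,3,4) k=>(3,4,1)
  e2=(0,0,1) f=>(2,0) g=>(0,3) h=>(4,3,2) k=>(3,2,1)
⟦path⟧: (2 3 3; 4 4 2; 4 1 1)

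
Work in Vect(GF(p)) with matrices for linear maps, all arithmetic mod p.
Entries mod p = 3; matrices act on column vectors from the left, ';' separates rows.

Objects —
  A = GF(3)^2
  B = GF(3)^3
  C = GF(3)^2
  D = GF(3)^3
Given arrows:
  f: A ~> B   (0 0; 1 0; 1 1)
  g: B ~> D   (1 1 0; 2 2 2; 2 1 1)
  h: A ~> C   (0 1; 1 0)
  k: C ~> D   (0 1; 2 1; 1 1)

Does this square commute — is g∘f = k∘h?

Answer: DOES NOT COMMUTE

Work:
1) trace f;g:
  e0=⟨1,0⟩ f~>⟨0,1,1⟩ g~>⟨1,1,2⟩
  e1=⟨0,1⟩ f~>⟨0,0,1⟩ g~>⟨0,2,1⟩
  composite₁ = (1 0; 1 2; 2 1)
2) trace h;k:
  e0=⟨1,0⟩ h~>⟨0,1⟩ k~>⟨1,1,1⟩
  e1=⟨0,1⟩ h~>⟨1,0⟩ k~>⟨0,2,1⟩
  composite₂ = (1 0; 1 2; 1 1)
Equal? differ; not commutative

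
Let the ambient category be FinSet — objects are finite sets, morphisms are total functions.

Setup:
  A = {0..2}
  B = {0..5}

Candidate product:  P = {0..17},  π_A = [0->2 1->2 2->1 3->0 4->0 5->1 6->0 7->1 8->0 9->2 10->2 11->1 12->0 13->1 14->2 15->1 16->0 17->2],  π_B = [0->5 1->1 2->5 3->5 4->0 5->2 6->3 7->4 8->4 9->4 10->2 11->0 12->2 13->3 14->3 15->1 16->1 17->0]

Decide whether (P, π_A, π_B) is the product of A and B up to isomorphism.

|A|·|B| = 3·6 = 18;  |P| = 18
Check the pairing map k ↦ (π_A(k), π_B(k)):
  0 -> (2,5)
  1 -> (2,1)
  2 -> (1,5)
  3 -> (0,5)
  4 -> (0,0)
  5 -> (1,2)
  6 -> (0,3)
  7 -> (1,4)
  8 -> (0,4)
  9 -> (2,4)
  10 -> (2,2)
  11 -> (1,0)
  12 -> (0,2)
  13 -> (1,3)
  14 -> (2,3)
  15 -> (1,1)
  16 -> (0,1)
  17 -> (2,0)
distinct pairs in image: 18 / 18 needed
  → bijection onto A×B; projections well-typed.

Answer: VALID PRODUCT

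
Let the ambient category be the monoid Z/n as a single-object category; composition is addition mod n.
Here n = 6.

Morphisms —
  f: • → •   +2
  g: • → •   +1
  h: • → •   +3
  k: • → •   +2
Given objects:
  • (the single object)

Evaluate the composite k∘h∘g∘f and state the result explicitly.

Answer: +2

Derivation:
  0 +2≡2 +1≡3 +3≡0 +2≡2  (mod 6)
result: +2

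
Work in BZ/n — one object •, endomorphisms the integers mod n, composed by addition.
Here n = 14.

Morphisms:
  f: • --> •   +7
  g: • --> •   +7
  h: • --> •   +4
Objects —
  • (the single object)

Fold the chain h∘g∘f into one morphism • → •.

  0 +7≡7 +7≡0 +4≡4  (mod 14)
composite: +4

Answer: +4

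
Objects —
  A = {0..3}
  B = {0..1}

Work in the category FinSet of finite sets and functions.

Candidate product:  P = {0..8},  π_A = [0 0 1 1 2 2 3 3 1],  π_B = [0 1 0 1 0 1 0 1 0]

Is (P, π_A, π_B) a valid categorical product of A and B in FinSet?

Answer: NOT A VALID PRODUCT — |P|=9 ≠ |A|·|B|=8

Work:
|A|·|B| = 4·2 = 8;  |P| = 9
  → cardinalities differ; no bijection possible.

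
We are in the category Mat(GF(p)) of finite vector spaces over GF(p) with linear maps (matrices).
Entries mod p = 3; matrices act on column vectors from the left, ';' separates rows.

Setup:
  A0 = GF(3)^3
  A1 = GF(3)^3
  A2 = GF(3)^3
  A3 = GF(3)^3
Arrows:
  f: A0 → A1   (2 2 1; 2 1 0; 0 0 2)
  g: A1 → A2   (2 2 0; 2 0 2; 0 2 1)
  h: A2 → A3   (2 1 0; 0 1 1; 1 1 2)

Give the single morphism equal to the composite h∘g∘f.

  e0=(1,0,0) f→(2,2,0) g→(2,1,1) h→(2,2,2)
  e1=(0,1,0) f→(2,1,0) g→(0,1,2) h→(1,0,2)
  e2=(0,0,1) f→(1,0,2) g→(2,0,2) h→(1,2,0)
composite: (2 1 1; 2 0 2; 2 2 0)

Answer: (2 1 1; 2 0 2; 2 2 0)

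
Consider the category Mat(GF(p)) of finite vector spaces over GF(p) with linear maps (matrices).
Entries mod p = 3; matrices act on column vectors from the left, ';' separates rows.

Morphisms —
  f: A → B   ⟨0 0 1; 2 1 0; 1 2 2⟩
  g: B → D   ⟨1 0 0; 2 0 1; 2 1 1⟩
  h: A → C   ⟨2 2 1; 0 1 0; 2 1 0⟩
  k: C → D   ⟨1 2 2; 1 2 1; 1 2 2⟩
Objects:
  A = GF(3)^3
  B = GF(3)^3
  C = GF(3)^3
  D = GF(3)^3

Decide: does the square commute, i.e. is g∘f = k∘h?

Path 1 = f;g:
  e0=⟨1,0,0⟩ f→⟨0,2,1⟩ g→⟨0,1,0⟩
  e1=⟨0,1,0⟩ f→⟨0,1,2⟩ g→⟨0,2,0⟩
  e2=⟨0,0,1⟩ f→⟨1,0,2⟩ g→⟨1,1,1⟩
  composite₁ = ⟨0 0 1; 1 2 1; 0 0 1⟩
Path 2 = h;k:
  e0=⟨1,0,0⟩ h→⟨2,0,2⟩ k→⟨0,1,0⟩
  e1=⟨0,1,0⟩ h→⟨2,1,1⟩ k→⟨0,2,0⟩
  e2=⟨0,0,1⟩ h→⟨1,0,0⟩ k→⟨1,1,1⟩
  composite₂ = ⟨0 0 1; 1 2 1; 0 0 1⟩
Equal? YES — commutes

Answer: COMMUTES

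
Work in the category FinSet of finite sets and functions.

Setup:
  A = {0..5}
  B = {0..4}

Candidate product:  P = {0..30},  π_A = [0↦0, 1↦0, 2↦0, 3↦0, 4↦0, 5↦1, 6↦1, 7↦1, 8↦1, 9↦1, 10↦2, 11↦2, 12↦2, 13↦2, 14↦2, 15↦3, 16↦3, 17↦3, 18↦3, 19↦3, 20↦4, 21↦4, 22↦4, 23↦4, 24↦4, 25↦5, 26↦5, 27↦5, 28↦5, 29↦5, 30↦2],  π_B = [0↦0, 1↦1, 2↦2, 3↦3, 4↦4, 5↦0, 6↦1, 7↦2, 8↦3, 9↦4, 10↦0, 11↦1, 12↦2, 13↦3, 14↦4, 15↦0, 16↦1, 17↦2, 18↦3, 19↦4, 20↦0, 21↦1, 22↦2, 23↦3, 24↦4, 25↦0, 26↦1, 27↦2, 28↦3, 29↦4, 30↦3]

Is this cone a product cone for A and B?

Answer: NOT A VALID PRODUCT — |P|=31 ≠ |A|·|B|=30

Work:
|A|·|B| = 6·5 = 30;  |P| = 31
  → cardinalities differ; no bijection possible.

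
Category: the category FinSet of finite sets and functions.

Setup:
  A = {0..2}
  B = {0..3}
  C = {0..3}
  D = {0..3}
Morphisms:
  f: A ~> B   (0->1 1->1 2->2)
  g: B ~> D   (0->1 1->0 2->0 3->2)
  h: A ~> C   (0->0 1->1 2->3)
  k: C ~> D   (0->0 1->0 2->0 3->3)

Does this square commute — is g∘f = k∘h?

1) trace f;g:
  0 f~>1 g~>0
  1 f~>1 g~>0
  2 f~>2 g~>0
  result₁ = (0->0 1->0 2->0)
2) trace h;k:
  0 h~>0 k~>0
  1 h~>1 k~>0
  2 h~>3 k~>3
  result₂ = (0->0 1->0 2->3)
Equal? differ; not commutative

Answer: DOES NOT COMMUTE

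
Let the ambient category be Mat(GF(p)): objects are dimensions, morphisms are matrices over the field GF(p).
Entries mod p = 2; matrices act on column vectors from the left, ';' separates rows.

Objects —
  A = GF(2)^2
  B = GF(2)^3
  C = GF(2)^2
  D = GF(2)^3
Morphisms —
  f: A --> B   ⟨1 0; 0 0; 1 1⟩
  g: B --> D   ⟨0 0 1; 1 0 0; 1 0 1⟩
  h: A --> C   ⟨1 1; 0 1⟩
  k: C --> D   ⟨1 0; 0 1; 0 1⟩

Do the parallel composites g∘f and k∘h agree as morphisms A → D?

Answer: DOES NOT COMMUTE

Trace:
Along f;g (path 1):
  e0=(1,0) f-->(1,0,1) g-->(1,1,0)
  e1=(0,1) f-->(0,0,1) g-->(1,0,1)
  result₁ = ⟨1 1; 1 0; 0 1⟩
Along h;k (path 2):
  e0=(1,0) h-->(1,0) k-->(1,0,0)
  e1=(0,1) h-->(1,1) k-->(1,1,1)
  result₂ = ⟨1 1; 0 1; 0 1⟩
Equal? distinct morphisms ✗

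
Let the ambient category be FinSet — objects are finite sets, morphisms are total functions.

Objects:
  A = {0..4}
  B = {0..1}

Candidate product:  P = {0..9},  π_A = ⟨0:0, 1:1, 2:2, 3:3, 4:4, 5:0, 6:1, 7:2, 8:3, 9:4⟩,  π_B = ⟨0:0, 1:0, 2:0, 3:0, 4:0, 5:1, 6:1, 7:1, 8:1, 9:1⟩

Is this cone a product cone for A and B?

Answer: VALID PRODUCT

Derivation:
|A|·|B| = 5·2 = 10;  |P| = 10
Check the pairing map k ↦ (π_A(k), π_B(k)):
  0 : (0,0)
  1 : (1,0)
  2 : (2,0)
  3 : (3,0)
  4 : (4,0)
  5 : (0,1)
  6 : (1,1)
  7 : (2,1)
  8 : (3,1)
  9 : (4,1)
distinct pairs in image: 10 / 10 needed
  → bijection onto A×B; projections well-typed.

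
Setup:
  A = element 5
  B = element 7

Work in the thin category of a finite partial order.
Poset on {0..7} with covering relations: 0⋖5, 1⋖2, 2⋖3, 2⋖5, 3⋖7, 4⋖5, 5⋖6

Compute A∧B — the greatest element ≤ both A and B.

Answer: A∧B = 2

Trace:
{x : x⊑A ∧ x⊑B} = {1,2}  (A=5, B=7)
  1 ⊑ 2
  2 ⊑ 2
glb = 2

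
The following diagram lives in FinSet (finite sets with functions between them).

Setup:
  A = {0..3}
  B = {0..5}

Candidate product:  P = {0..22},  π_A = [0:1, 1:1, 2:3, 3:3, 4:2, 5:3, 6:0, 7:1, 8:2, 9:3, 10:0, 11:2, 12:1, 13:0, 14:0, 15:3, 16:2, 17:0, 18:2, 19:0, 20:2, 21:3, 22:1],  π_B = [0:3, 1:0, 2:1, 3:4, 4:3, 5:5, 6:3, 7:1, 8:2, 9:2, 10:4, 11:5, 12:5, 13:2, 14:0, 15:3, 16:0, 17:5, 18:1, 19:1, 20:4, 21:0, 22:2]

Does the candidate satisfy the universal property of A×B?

|A|·|B| = 4·6 = 24;  |P| = 23
  → cardinalities differ; no bijection possible.

Answer: NOT A VALID PRODUCT — |P|=23 ≠ |A|·|B|=24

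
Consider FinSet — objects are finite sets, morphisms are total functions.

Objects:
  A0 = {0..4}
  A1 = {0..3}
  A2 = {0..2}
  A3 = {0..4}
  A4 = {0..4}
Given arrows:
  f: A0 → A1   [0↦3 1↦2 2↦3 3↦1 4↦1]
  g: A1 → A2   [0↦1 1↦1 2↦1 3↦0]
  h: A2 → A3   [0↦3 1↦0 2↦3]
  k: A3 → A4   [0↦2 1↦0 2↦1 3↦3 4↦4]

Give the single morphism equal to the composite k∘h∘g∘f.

Answer: [0↦3 1↦2 2↦3 3↦2 4↦2]

Work:
  0 f→3 g→0 h→3 k→3
  1 f→2 g→1 h→0 k→2
  2 f→3 g→0 h→3 k→3
  3 f→1 g→1 h→0 k→2
  4 f→1 g→1 h→0 k→2
⟦path⟧: [0↦3 1↦2 2↦3 3↦2 4↦2]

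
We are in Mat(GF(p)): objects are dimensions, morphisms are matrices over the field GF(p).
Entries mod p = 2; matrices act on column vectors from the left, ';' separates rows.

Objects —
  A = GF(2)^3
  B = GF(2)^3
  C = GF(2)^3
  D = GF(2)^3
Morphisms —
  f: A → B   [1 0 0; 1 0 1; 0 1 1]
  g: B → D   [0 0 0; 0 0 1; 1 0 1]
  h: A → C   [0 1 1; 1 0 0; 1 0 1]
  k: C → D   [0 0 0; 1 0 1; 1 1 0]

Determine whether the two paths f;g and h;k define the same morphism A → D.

Answer: DOES NOT COMMUTE

Work:
Along f;g (path 1):
  e0=⟨1,0,0⟩ f→⟨1,1,0⟩ g→⟨0,0,1⟩
  e1=⟨0,1,0⟩ f→⟨0,0,1⟩ g→⟨0,1,1⟩
  e2=⟨0,0,1⟩ f→⟨0,1,1⟩ g→⟨0,1,1⟩
  ⟦path⟧₁ = [0 0 0; 0 1 1; 1 1 1]
Along h;k (path 2):
  e0=⟨1,0,0⟩ h→⟨0,1,1⟩ k→⟨0,1,1⟩
  e1=⟨0,1,0⟩ h→⟨1,0,0⟩ k→⟨0,1,1⟩
  e2=⟨0,0,1⟩ h→⟨1,0,1⟩ k→⟨0,0,1⟩
  ⟦path⟧₂ = [0 0 0; 1 1 0; 1 1 1]
Equal? differ; not commutative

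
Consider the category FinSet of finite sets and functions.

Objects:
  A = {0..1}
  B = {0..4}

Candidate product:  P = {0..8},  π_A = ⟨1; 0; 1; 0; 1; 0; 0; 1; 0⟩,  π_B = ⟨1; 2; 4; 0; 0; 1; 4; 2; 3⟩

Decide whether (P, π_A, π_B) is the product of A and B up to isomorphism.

Answer: NOT A VALID PRODUCT — |P|=9 ≠ |A|·|B|=10

Work:
|A|·|B| = 2·5 = 10;  |P| = 9
  → cardinalities differ; no bijection possible.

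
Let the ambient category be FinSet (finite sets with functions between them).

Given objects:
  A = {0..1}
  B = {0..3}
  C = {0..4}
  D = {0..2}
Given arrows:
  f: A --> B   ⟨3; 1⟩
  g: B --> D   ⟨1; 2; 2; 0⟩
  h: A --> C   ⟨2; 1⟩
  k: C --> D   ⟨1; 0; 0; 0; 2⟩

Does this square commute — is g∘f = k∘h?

Answer: DOES NOT COMMUTE

Work:
Along f;g (path 1):
  0 f-->3 g-->0
  1 f-->1 g-->2
  composite₁ = ⟨0; 2⟩
Along h;k (path 2):
  0 h-->2 k-->0
  1 h-->1 k-->0
  composite₂ = ⟨0; 0⟩
Equal? distinct morphisms ✗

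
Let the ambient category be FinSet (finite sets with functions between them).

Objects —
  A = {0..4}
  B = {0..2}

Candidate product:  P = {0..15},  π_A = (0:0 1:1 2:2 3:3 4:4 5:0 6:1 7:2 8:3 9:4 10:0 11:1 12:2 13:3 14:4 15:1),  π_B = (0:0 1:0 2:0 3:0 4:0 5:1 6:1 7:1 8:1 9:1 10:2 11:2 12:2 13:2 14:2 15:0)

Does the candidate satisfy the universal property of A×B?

Answer: NOT A VALID PRODUCT — |P|=16 ≠ |A|·|B|=15

Work:
|A|·|B| = 5·3 = 15;  |P| = 16
  → cardinalities differ; no bijection possible.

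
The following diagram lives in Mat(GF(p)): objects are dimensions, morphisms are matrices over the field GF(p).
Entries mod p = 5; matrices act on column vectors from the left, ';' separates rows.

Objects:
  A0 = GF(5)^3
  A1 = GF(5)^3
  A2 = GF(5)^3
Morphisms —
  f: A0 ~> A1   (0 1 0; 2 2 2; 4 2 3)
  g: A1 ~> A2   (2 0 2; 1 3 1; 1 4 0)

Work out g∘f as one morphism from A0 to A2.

  e0=(1,0,0) f~>(0,2,4) g~>(3,0,3)
  e1=(0,1,0) f~>(1,2,2) g~>(1,4,4)
  e2=(0,0,1) f~>(0,2,3) g~>(1,4,3)
composite: (3 1 1; 0 4 4; 3 4 3)

Answer: (3 1 1; 0 4 4; 3 4 3)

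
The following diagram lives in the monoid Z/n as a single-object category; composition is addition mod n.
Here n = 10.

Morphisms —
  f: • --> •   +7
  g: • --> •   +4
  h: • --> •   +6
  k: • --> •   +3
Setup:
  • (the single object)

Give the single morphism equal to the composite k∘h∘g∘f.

  0 +7≡7 +4≡1 +6≡7 +3≡0  (mod 10)
composite: +0

Answer: +0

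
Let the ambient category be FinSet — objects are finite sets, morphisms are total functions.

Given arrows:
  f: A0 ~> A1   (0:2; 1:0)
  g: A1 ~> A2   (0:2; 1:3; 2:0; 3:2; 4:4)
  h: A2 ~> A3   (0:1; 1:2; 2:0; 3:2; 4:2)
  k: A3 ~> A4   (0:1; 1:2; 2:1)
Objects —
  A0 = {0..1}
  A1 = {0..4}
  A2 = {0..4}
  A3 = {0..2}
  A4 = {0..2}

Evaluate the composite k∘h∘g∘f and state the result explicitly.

  0 f~>2 g~>0 h~>1 k~>2
  1 f~>0 g~>2 h~>0 k~>1
composite: (0:2; 1:1)

Answer: (0:2; 1:1)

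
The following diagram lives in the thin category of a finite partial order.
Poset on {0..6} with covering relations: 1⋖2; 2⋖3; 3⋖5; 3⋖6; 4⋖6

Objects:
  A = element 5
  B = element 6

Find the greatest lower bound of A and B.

Answer: A∧B = 3

Work:
{x : x⊑A ∧ x⊑B} = {1,2,3}  (A=5, B=6)
  1 ⊑ 3
  2 ⊑ 3
  3 ⊑ 3
glb = 3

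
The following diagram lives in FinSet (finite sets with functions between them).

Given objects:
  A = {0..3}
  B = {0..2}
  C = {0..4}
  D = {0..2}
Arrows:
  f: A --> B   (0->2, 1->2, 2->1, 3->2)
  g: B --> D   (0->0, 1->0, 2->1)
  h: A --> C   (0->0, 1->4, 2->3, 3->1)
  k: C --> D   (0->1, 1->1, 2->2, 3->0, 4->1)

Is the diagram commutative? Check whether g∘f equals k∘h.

Answer: COMMUTES

Trace:
1) trace f;g:
  0 f-->2 g-->1
  1 f-->2 g-->1
  2 f-->1 g-->0
  3 f-->2 g-->1
  composite₁ = (0->1, 1->1, 2->0, 3->1)
2) trace h;k:
  0 h-->0 k-->1
  1 h-->4 k-->1
  2 h-->3 k-->0
  3 h-->1 k-->1
  composite₂ = (0->1, 1->1, 2->0, 3->1)
Equal? equal; square commutes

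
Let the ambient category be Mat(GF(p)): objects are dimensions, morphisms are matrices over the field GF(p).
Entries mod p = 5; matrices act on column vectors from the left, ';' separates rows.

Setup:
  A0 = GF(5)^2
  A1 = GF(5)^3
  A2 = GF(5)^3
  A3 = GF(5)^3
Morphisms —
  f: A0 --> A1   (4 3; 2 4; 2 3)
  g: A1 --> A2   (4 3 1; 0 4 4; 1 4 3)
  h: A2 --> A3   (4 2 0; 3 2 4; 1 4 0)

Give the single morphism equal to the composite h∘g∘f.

  e0=⟨1,0⟩ f-->⟨4,2,2⟩ g-->⟨4,1,3⟩ h-->⟨3,1,3⟩
  e1=⟨0,1⟩ f-->⟨3,4,3⟩ g-->⟨2,3,3⟩ h-->⟨4,4,4⟩
⟦path⟧: (3 4; 1 4; 3 4)

Answer: (3 4; 1 4; 3 4)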